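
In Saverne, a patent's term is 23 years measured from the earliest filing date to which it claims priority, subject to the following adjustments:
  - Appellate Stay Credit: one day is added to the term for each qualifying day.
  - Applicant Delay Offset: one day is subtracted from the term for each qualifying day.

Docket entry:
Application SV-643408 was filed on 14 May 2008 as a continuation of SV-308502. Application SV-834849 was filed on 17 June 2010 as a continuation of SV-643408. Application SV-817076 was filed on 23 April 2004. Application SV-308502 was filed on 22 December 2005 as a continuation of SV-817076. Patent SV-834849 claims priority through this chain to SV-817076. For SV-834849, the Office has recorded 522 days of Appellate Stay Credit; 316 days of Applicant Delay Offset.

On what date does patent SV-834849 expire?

Earliest priority filing: 23 April 2004.
Base term: 23 April 2004 + 23 years → 23 April 2027.
Appellate Stay Credit: +522 days → 26 September 2028.
Applicant Delay Offset: −316 days → 15 November 2027.

2027-11-15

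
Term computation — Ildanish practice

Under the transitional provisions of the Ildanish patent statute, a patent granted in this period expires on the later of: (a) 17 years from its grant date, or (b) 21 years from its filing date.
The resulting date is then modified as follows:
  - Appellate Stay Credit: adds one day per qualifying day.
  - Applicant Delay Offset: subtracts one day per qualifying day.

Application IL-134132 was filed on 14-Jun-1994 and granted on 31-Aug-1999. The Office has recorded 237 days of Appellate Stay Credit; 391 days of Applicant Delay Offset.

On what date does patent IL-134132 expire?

March 30, 2016

(a) grant + 17 years → 31 August 2016.
(b) filing + 21 years → 14 June 2015.
Later of the two: 31 August 2016.
Appellate Stay Credit: +237 days → 25 April 2017.
Applicant Delay Offset: −391 days → 30 March 2016.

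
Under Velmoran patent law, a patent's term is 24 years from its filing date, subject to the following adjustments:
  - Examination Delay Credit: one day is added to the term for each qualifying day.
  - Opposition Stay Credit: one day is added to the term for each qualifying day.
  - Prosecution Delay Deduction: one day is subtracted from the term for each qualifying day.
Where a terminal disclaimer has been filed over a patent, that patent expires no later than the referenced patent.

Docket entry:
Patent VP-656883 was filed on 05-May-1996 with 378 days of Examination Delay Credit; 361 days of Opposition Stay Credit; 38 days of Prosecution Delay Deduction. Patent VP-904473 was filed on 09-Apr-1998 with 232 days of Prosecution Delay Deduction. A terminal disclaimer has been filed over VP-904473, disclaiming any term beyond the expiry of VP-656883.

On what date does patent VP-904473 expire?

Natural term of VP-904473:
  Base: filing + 24 years → 9 April 2022.
  Prosecution Delay Deduction: −232 days → 20 August 2021.
Expiry of referenced patent VP-656883:
  Base: filing + 24 years → 5 May 2020.
  Examination Delay Credit: +378 days → 18 May 2021.
  Opposition Stay Credit: +361 days → 14 May 2022.
  Prosecution Delay Deduction: −38 days → 6 April 2022.
Terminal disclaimer: VP-904473 expires on the earlier of 20 August 2021 and 6 April 2022.

2021-08-20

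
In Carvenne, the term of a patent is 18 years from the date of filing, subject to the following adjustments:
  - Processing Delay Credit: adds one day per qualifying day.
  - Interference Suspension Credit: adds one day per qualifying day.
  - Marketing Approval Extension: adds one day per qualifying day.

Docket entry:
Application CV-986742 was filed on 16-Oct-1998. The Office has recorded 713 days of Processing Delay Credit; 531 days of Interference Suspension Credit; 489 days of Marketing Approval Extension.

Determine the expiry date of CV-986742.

2021-07-15

Base term: filing date + 18 years → 16 October 2016.
Processing Delay Credit: +713 days → 29 September 2018.
Interference Suspension Credit: +531 days → 13 March 2020.
Marketing Approval Extension: +489 days → 15 July 2021.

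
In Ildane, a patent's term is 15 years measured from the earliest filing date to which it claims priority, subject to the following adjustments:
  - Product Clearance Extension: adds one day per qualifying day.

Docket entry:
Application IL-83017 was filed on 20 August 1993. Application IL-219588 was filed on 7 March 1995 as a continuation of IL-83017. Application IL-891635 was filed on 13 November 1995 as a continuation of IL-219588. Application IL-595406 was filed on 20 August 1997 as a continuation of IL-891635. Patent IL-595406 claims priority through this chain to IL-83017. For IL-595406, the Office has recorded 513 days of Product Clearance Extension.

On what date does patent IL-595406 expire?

Earliest priority filing: 20 August 1993.
Base term: 20 August 1993 + 15 years → 20 August 2008.
Product Clearance Extension: +513 days → 15 January 2010.

2010-01-15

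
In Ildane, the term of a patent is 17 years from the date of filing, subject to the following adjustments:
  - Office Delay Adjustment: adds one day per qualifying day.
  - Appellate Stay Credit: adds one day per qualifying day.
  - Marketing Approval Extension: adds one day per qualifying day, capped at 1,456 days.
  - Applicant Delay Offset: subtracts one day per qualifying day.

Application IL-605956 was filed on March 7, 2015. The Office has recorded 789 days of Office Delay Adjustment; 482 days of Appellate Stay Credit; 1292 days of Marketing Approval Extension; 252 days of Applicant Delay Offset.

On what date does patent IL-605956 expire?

Base term: filing date + 17 years → 7 March 2032.
Office Delay Adjustment: +789 days → 5 May 2034.
Appellate Stay Credit: +482 days → 30 August 2035.
Marketing Approval Extension: 1292 days (within the 1456-day cap) → +1292 days → 14 March 2039.
Applicant Delay Offset: −252 days → 5 July 2038.

2038-07-05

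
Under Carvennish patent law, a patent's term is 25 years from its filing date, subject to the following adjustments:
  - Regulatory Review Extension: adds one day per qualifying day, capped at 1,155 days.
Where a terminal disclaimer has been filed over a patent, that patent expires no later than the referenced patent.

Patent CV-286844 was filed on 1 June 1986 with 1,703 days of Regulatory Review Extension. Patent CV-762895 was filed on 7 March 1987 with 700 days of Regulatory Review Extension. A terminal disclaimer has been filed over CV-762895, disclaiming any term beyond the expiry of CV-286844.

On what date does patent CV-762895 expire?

Natural term of CV-762895:
  Base: filing + 25 years → 7 March 2012.
  Regulatory Review Extension: 700 days (within the 1155-day cap) → +700 days → 5 February 2014.
Expiry of referenced patent CV-286844:
  Base: filing + 25 years → 1 June 2011.
  Regulatory Review Extension: 1703 days claimed exceeds the 1155-day cap, so +1155 days → 30 July 2014.
Terminal disclaimer: CV-762895 expires on the earlier of 5 February 2014 and 30 July 2014.

2014-02-05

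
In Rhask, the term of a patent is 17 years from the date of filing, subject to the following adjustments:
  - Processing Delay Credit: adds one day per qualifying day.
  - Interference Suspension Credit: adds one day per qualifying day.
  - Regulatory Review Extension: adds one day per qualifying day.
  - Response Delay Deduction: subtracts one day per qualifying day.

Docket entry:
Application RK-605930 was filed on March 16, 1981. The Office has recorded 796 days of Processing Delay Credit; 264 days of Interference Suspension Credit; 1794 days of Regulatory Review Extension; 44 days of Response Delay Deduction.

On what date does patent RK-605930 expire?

Base term: filing date + 17 years → 16 March 1998.
Processing Delay Credit: +796 days → 20 May 2000.
Interference Suspension Credit: +264 days → 8 February 2001.
Regulatory Review Extension: +1794 days → 7 January 2006.
Response Delay Deduction: −44 days → 24 November 2005.

2005-11-24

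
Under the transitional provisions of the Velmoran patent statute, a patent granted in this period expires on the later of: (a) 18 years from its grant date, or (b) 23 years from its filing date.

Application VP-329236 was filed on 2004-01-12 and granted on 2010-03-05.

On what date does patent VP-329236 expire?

(a) grant + 18 years → 5 March 2028.
(b) filing + 23 years → 12 January 2027.
Later of the two: 5 March 2028.

March 5, 2028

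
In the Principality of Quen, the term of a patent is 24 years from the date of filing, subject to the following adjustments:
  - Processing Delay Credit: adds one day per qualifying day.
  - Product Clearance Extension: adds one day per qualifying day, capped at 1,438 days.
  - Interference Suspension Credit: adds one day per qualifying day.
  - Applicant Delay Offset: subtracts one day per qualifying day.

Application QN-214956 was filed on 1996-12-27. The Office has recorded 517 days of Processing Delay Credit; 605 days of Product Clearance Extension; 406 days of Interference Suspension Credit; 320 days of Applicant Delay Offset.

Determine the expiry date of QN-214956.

Base term: filing date + 24 years → 27 December 2020.
Processing Delay Credit: +517 days → 28 May 2022.
Product Clearance Extension: 605 days (within the 1438-day cap) → +605 days → 23 January 2024.
Interference Suspension Credit: +406 days → 4 March 2025.
Applicant Delay Offset: −320 days → 18 April 2024.

April 18, 2024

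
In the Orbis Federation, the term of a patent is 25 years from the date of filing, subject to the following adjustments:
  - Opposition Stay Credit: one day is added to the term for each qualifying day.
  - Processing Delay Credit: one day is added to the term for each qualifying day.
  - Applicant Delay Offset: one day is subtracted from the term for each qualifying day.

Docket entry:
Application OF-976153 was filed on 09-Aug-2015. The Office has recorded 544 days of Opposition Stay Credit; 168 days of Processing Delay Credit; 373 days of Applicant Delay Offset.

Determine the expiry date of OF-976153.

Base term: filing date + 25 years → 9 August 2040.
Opposition Stay Credit: +544 days → 4 February 2042.
Processing Delay Credit: +168 days → 22 July 2042.
Applicant Delay Offset: −373 days → 14 July 2041.

July 14, 2041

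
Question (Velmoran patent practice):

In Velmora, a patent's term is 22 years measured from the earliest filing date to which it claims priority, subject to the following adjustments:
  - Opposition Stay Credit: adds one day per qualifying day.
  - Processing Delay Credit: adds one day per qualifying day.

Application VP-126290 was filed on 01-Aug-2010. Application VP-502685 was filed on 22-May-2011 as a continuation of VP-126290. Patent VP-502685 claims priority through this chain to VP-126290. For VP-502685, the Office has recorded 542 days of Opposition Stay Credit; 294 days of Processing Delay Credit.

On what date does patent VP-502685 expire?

November 15, 2034

Earliest priority filing: 1 August 2010.
Base term: 1 August 2010 + 22 years → 1 August 2032.
Opposition Stay Credit: +542 days → 25 January 2034.
Processing Delay Credit: +294 days → 15 November 2034.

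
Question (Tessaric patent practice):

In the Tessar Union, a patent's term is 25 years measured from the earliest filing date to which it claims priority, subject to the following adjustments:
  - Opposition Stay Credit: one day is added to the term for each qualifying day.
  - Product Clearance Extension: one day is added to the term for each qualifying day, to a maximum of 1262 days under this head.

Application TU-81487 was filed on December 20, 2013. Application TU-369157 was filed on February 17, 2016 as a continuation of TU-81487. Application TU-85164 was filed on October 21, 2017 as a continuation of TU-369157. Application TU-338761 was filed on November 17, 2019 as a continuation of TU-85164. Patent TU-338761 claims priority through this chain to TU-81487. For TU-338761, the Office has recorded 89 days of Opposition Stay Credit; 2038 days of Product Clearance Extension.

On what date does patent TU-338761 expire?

September 1, 2042

Earliest priority filing: 20 December 2013.
Base term: 20 December 2013 + 25 years → 20 December 2038.
Opposition Stay Credit: +89 days → 19 March 2039.
Product Clearance Extension: 2038 days claimed exceeds the 1262-day cap, so +1262 days → 1 September 2042.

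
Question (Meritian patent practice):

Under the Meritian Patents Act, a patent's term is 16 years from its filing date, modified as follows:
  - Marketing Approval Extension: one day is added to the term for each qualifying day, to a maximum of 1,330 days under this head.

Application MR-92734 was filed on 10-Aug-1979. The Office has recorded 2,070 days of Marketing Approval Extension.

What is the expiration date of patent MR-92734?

Base term: filing date + 16 years → 10 August 1995.
Marketing Approval Extension: 2070 days claimed exceeds the 1330-day cap, so +1330 days → 1 April 1999.

1999-04-01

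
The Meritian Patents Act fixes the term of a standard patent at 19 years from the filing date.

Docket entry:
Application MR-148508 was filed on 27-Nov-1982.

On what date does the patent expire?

November 27, 2001

Filing date + 19 years → 27 November 2001.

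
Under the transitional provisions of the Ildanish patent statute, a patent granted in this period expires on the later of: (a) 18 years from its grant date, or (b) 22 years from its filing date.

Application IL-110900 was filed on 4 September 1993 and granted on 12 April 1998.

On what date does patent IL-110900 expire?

April 12, 2016

(a) grant + 18 years → 12 April 2016.
(b) filing + 22 years → 4 September 2015.
Later of the two: 12 April 2016.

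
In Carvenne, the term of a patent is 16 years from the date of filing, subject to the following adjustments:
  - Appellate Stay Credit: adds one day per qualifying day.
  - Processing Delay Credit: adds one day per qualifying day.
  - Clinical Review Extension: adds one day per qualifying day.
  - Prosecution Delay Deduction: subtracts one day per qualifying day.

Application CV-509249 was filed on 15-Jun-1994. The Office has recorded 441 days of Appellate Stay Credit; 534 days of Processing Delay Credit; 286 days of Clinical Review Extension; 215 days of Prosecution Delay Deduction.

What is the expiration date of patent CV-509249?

April 26, 2013

Base term: filing date + 16 years → 15 June 2010.
Appellate Stay Credit: +441 days → 30 August 2011.
Processing Delay Credit: +534 days → 14 February 2013.
Clinical Review Extension: +286 days → 27 November 2013.
Prosecution Delay Deduction: −215 days → 26 April 2013.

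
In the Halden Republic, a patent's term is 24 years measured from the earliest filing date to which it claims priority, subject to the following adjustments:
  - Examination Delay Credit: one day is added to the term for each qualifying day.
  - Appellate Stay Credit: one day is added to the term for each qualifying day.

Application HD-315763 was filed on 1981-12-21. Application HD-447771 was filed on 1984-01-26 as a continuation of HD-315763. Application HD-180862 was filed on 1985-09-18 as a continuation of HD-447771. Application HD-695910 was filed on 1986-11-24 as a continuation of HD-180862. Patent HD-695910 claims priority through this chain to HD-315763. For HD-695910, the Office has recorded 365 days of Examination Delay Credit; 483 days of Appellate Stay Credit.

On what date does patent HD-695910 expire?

April 17, 2008

Earliest priority filing: 21 December 1981.
Base term: 21 December 1981 + 24 years → 21 December 2005.
Examination Delay Credit: +365 days → 21 December 2006.
Appellate Stay Credit: +483 days → 17 April 2008.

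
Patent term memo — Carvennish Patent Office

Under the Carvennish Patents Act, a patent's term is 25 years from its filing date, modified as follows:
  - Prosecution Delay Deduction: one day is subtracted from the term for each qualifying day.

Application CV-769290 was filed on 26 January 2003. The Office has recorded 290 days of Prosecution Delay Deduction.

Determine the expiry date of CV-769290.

April 11, 2027

Base term: filing date + 25 years → 26 January 2028.
Prosecution Delay Deduction: −290 days → 11 April 2027.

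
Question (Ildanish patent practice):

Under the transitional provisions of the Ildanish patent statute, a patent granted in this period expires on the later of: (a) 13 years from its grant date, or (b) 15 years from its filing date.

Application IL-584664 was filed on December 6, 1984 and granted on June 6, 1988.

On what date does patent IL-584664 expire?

(a) grant + 13 years → 6 June 2001.
(b) filing + 15 years → 6 December 1999.
Later of the two: 6 June 2001.

June 6, 2001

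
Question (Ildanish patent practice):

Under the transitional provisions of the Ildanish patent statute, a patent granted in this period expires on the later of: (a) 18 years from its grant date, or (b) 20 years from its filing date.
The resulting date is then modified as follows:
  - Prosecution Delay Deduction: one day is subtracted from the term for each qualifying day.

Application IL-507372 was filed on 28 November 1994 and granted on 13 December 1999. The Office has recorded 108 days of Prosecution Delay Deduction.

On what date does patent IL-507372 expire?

(a) grant + 18 years → 13 December 2017.
(b) filing + 20 years → 28 November 2014.
Later of the two: 13 December 2017.
Prosecution Delay Deduction: −108 days → 27 August 2017.

2017-08-27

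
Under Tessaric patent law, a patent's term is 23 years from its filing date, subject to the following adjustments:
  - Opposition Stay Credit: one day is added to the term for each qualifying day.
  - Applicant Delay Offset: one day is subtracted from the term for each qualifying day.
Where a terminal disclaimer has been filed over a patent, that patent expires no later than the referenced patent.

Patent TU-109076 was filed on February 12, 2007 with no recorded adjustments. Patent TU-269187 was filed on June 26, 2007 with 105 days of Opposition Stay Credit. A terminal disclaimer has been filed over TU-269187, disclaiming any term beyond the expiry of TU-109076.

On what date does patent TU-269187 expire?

Natural term of TU-269187:
  Base: filing + 23 years → 26 June 2030.
  Opposition Stay Credit: +105 days → 9 October 2030.
Expiry of referenced patent TU-109076:
  Base: filing + 23 years → 12 February 2030.
Terminal disclaimer: TU-269187 expires on the earlier of 9 October 2030 and 12 February 2030.

2030-02-12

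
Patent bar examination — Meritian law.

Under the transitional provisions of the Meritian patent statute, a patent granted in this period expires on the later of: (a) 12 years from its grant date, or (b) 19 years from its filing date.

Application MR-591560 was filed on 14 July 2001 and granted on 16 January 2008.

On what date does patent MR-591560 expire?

July 14, 2020

(a) grant + 12 years → 16 January 2020.
(b) filing + 19 years → 14 July 2020.
Later of the two: 14 July 2020.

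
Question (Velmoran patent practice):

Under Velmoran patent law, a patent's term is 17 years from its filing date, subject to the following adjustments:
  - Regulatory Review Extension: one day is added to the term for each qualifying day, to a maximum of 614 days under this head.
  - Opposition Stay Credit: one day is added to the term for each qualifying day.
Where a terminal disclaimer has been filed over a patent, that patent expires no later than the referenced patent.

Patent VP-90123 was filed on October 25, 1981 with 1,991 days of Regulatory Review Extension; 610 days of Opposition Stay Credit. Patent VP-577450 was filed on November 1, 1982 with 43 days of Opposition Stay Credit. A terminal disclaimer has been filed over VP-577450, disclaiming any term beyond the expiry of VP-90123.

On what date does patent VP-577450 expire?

Natural term of VP-577450:
  Base: filing + 17 years → 1 November 1999.
  Opposition Stay Credit: +43 days → 14 December 1999.
Expiry of referenced patent VP-90123:
  Base: filing + 17 years → 25 October 1998.
  Regulatory Review Extension: 1991 days claimed exceeds the 614-day cap, so +614 days → 30 June 2000.
  Opposition Stay Credit: +610 days → 2 March 2002.
Terminal disclaimer: VP-577450 expires on the earlier of 14 December 1999 and 2 March 2002.

December 14, 1999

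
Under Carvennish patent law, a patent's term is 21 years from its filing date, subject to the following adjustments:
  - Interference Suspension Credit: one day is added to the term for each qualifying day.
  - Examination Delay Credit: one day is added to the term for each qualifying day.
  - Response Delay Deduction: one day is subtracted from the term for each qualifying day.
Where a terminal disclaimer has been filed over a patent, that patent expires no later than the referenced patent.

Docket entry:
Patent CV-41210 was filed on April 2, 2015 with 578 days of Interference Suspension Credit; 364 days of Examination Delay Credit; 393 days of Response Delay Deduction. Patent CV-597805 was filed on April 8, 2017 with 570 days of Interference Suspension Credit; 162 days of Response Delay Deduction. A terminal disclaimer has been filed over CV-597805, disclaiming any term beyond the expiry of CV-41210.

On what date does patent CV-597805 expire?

October 3, 2037

Natural term of CV-597805:
  Base: filing + 21 years → 8 April 2038.
  Interference Suspension Credit: +570 days → 30 October 2039.
  Response Delay Deduction: −162 days → 21 May 2039.
Expiry of referenced patent CV-41210:
  Base: filing + 21 years → 2 April 2036.
  Interference Suspension Credit: +578 days → 1 November 2037.
  Examination Delay Credit: +364 days → 31 October 2038.
  Response Delay Deduction: −393 days → 3 October 2037.
Terminal disclaimer: CV-597805 expires on the earlier of 21 May 2039 and 3 October 2037.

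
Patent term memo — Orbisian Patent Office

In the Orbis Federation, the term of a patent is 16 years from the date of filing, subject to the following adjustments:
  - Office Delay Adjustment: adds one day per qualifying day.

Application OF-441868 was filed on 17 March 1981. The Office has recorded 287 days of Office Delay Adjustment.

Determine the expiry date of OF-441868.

1997-12-29

Base term: filing date + 16 years → 17 March 1997.
Office Delay Adjustment: +287 days → 29 December 1997.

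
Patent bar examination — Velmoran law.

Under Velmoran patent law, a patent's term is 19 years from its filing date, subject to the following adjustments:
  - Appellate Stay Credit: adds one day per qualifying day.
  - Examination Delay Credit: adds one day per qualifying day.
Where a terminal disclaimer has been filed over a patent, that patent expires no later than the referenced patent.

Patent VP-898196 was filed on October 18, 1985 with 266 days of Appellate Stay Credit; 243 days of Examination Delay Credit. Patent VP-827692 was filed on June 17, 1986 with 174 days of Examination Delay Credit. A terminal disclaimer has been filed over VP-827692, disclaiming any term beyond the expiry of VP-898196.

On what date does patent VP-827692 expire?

Natural term of VP-827692:
  Base: filing + 19 years → 17 June 2005.
  Examination Delay Credit: +174 days → 8 December 2005.
Expiry of referenced patent VP-898196:
  Base: filing + 19 years → 18 October 2004.
  Appellate Stay Credit: +266 days → 11 July 2005.
  Examination Delay Credit: +243 days → 11 March 2006.
Terminal disclaimer: VP-827692 expires on the earlier of 8 December 2005 and 11 March 2006.

2005-12-08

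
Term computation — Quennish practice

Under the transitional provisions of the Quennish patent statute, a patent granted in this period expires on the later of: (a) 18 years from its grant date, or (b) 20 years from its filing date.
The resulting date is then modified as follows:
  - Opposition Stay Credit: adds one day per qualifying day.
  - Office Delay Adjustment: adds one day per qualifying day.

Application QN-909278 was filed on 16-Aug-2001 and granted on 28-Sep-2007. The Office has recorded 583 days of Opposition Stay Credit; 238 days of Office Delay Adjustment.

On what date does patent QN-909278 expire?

December 28, 2027

(a) grant + 18 years → 28 September 2025.
(b) filing + 20 years → 16 August 2021.
Later of the two: 28 September 2025.
Opposition Stay Credit: +583 days → 4 May 2027.
Office Delay Adjustment: +238 days → 28 December 2027.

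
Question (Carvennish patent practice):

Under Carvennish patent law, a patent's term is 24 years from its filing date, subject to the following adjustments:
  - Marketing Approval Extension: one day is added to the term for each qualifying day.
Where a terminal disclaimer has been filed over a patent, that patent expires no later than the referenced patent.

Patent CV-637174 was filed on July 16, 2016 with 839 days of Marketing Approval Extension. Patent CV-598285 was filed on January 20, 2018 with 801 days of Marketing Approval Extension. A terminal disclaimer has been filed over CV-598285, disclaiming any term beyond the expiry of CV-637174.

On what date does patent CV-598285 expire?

Natural term of CV-598285:
  Base: filing + 24 years → 20 January 2042.
  Marketing Approval Extension: +801 days → 31 March 2044.
Expiry of referenced patent CV-637174:
  Base: filing + 24 years → 16 July 2040.
  Marketing Approval Extension: +839 days → 2 November 2042.
Terminal disclaimer: CV-598285 expires on the earlier of 31 March 2044 and 2 November 2042.

November 2, 2042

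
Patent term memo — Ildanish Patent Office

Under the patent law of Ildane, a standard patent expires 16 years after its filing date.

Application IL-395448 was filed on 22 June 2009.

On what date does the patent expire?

Filing date + 16 years → 22 June 2025.

2025-06-22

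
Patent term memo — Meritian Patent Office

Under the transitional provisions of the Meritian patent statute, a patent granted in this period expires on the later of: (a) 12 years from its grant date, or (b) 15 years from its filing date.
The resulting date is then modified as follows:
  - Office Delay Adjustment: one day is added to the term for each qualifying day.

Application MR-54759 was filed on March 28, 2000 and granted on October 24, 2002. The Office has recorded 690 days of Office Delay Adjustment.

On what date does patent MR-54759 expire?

2017-02-15

(a) grant + 12 years → 24 October 2014.
(b) filing + 15 years → 28 March 2015.
Later of the two: 28 March 2015.
Office Delay Adjustment: +690 days → 15 February 2017.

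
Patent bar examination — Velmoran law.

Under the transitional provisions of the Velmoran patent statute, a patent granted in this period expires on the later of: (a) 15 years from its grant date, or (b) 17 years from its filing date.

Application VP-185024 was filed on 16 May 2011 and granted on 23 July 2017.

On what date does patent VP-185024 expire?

2032-07-23

(a) grant + 15 years → 23 July 2032.
(b) filing + 17 years → 16 May 2028.
Later of the two: 23 July 2032.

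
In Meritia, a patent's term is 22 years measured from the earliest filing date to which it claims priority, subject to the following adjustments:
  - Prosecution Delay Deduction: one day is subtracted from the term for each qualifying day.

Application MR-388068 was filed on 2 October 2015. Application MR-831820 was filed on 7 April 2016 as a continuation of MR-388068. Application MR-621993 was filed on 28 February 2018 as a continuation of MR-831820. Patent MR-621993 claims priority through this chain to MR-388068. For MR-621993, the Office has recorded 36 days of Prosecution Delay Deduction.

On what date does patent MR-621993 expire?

August 27, 2037

Earliest priority filing: 2 October 2015.
Base term: 2 October 2015 + 22 years → 2 October 2037.
Prosecution Delay Deduction: −36 days → 27 August 2037.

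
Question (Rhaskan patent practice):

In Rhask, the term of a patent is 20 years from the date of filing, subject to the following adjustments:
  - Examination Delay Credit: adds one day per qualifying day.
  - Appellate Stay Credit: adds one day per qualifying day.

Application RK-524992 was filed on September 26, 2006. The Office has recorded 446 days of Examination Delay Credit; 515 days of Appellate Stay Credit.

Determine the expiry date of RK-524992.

2029-05-14

Base term: filing date + 20 years → 26 September 2026.
Examination Delay Credit: +446 days → 16 December 2027.
Appellate Stay Credit: +515 days → 14 May 2029.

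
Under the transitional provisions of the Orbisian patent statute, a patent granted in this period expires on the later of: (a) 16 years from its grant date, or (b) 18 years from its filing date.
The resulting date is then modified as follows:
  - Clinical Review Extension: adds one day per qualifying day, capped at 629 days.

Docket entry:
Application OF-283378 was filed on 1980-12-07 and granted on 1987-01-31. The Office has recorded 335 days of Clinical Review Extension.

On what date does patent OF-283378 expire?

(a) grant + 16 years → 31 January 2003.
(b) filing + 18 years → 7 December 1998.
Later of the two: 31 January 2003.
Clinical Review Extension: 335 days (within the 629-day cap) → +335 days → 1 January 2004.

2004-01-01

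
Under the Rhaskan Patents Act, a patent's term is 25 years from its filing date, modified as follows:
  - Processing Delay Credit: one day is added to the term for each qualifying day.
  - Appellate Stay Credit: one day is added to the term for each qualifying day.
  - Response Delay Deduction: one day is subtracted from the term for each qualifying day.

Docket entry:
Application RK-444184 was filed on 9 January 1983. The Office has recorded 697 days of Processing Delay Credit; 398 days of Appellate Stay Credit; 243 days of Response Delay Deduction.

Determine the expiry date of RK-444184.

May 10, 2010

Base term: filing date + 25 years → 9 January 2008.
Processing Delay Credit: +697 days → 6 December 2009.
Appellate Stay Credit: +398 days → 8 January 2011.
Response Delay Deduction: −243 days → 10 May 2010.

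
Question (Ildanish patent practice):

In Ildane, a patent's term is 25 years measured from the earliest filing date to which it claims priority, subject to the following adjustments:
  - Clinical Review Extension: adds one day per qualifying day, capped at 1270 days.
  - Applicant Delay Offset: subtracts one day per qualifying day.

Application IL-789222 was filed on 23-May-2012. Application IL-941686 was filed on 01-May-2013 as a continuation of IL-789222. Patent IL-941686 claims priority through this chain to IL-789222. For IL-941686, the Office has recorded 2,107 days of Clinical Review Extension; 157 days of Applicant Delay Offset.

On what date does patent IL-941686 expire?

Earliest priority filing: 23 May 2012.
Base term: 23 May 2012 + 25 years → 23 May 2037.
Clinical Review Extension: 2107 days claimed exceeds the 1270-day cap, so +1270 days → 13 November 2040.
Applicant Delay Offset: −157 days → 9 June 2040.

2040-06-09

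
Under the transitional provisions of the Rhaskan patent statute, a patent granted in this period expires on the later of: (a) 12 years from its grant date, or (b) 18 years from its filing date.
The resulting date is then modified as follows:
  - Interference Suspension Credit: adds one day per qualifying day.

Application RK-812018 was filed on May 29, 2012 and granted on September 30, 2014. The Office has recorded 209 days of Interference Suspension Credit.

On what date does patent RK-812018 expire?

(a) grant + 12 years → 30 September 2026.
(b) filing + 18 years → 29 May 2030.
Later of the two: 29 May 2030.
Interference Suspension Credit: +209 days → 24 December 2030.

2030-12-24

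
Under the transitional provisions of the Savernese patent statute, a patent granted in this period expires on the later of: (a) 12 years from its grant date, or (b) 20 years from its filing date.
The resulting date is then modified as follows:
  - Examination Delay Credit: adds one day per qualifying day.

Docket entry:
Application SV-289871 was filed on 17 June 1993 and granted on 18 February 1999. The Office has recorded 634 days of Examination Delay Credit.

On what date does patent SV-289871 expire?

(a) grant + 12 years → 18 February 2011.
(b) filing + 20 years → 17 June 2013.
Later of the two: 17 June 2013.
Examination Delay Credit: +634 days → 13 March 2015.

2015-03-13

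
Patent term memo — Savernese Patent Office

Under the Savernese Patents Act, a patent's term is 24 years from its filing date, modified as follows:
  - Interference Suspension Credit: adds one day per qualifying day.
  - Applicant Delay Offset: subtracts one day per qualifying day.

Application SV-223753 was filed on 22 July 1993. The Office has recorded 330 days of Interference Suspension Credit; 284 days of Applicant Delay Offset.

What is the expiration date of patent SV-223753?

2017-09-06

Base term: filing date + 24 years → 22 July 2017.
Interference Suspension Credit: +330 days → 17 June 2018.
Applicant Delay Offset: −284 days → 6 September 2017.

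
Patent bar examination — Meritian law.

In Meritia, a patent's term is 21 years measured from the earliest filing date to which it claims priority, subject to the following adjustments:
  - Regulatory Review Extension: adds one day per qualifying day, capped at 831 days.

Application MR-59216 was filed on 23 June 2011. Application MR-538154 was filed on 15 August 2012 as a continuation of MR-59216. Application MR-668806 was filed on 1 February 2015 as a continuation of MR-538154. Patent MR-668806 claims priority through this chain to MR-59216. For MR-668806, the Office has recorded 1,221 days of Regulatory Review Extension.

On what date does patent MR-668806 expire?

2034-10-02

Earliest priority filing: 23 June 2011.
Base term: 23 June 2011 + 21 years → 23 June 2032.
Regulatory Review Extension: 1221 days claimed exceeds the 831-day cap, so +831 days → 2 October 2034.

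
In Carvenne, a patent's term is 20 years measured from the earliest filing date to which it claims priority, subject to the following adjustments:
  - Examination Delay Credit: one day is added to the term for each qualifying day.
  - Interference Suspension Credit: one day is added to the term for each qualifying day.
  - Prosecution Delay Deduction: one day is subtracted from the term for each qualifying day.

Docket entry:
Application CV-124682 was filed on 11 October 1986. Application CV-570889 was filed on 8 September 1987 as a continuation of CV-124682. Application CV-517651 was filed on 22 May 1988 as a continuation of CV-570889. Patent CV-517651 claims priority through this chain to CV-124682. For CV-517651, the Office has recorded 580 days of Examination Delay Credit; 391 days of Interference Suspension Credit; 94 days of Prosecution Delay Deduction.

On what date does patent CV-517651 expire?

Earliest priority filing: 11 October 1986.
Base term: 11 October 1986 + 20 years → 11 October 2006.
Examination Delay Credit: +580 days → 13 May 2008.
Interference Suspension Credit: +391 days → 8 June 2009.
Prosecution Delay Deduction: −94 days → 6 March 2009.

2009-03-06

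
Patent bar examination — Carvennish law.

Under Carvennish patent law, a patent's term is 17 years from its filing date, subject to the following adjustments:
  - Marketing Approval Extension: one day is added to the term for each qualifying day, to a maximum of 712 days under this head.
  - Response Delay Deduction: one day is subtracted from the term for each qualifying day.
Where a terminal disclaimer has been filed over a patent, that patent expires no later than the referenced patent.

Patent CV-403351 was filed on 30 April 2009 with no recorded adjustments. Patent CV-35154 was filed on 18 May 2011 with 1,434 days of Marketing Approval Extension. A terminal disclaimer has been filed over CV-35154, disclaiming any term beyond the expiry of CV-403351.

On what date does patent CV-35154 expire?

April 30, 2026

Natural term of CV-35154:
  Base: filing + 17 years → 18 May 2028.
  Marketing Approval Extension: 1434 days claimed exceeds the 712-day cap, so +712 days → 30 April 2030.
Expiry of referenced patent CV-403351:
  Base: filing + 17 years → 30 April 2026.
Terminal disclaimer: CV-35154 expires on the earlier of 30 April 2030 and 30 April 2026.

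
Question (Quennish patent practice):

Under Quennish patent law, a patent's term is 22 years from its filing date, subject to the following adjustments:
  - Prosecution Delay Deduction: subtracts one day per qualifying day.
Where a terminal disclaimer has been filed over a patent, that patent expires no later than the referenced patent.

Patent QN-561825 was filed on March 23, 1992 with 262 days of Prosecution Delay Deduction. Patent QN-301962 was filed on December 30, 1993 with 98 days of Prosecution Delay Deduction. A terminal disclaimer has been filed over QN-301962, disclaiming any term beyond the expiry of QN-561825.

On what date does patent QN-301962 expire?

Natural term of QN-301962:
  Base: filing + 22 years → 30 December 2015.
  Prosecution Delay Deduction: −98 days → 23 September 2015.
Expiry of referenced patent QN-561825:
  Base: filing + 22 years → 23 March 2014.
  Prosecution Delay Deduction: −262 days → 4 July 2013.
Terminal disclaimer: QN-301962 expires on the earlier of 23 September 2015 and 4 July 2013.

2013-07-04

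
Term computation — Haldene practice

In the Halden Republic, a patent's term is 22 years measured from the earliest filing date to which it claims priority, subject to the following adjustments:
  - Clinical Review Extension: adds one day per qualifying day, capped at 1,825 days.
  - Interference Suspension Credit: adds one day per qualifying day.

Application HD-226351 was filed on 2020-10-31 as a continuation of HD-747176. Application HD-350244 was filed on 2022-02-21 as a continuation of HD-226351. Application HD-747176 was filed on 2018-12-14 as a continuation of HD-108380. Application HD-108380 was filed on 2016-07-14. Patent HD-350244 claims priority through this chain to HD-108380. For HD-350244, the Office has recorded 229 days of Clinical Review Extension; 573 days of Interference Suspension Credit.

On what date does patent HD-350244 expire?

2040-09-23

Earliest priority filing: 14 July 2016.
Base term: 14 July 2016 + 22 years → 14 July 2038.
Clinical Review Extension: 229 days (within the 1825-day cap) → +229 days → 28 February 2039.
Interference Suspension Credit: +573 days → 23 September 2040.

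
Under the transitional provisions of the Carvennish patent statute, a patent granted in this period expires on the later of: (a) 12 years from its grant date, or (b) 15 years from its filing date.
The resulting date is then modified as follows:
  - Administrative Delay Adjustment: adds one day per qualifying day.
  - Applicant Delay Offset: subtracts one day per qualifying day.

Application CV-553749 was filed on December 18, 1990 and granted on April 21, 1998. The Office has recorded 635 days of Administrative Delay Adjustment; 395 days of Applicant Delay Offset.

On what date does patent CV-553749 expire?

2010-12-17

(a) grant + 12 years → 21 April 2010.
(b) filing + 15 years → 18 December 2005.
Later of the two: 21 April 2010.
Administrative Delay Adjustment: +635 days → 16 January 2012.
Applicant Delay Offset: −395 days → 17 December 2010.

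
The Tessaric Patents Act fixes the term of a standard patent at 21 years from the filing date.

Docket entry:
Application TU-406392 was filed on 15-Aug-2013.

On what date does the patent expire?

August 15, 2034

Filing date + 21 years → 15 August 2034.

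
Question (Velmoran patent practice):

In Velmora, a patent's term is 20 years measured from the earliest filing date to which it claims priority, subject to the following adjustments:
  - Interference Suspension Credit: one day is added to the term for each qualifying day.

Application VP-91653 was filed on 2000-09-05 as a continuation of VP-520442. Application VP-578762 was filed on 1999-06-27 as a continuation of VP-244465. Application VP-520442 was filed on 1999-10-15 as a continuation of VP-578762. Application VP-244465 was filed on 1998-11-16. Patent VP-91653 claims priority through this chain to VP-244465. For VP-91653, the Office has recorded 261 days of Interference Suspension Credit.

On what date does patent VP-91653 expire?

Earliest priority filing: 16 November 1998.
Base term: 16 November 1998 + 20 years → 16 November 2018.
Interference Suspension Credit: +261 days → 4 August 2019.

2019-08-04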